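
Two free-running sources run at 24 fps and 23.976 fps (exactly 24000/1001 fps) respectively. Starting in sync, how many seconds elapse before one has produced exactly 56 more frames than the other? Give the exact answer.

7007/3 seconds

The gap grows by |24000/1001 − 24| = 24/1001 frames per second.
Time for a 56-frame gap: 56 ÷ (24/1001) = 7007/3 s.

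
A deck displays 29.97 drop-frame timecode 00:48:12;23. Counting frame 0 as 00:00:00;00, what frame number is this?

Complete 10-minute blocks: 4, each 17982 frames → 71928.
Remaining 8 whole minutes in the current block: 1800 + 7 × 1798 = 14386 frames.
Within the current minute: 12 × 30 + 23 − 2 = 381 (labels ;00/;01 skipped at this minute). Total = 71928 + 14386 + 381 = 86695.

86695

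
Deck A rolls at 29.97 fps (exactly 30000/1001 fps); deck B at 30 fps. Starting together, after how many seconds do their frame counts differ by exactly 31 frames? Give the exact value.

The gap grows by |30 − 30000/1001| = 30/1001 frames per second.
Time for a 31-frame gap: 31 ÷ (30/1001) = 31031/30 s.

31031/30 seconds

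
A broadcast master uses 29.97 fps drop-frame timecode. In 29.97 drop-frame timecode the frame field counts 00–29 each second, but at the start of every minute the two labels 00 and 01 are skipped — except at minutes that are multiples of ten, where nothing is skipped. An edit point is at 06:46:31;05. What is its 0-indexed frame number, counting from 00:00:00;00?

731003

As if non-drop at 30 labels/s: (6 × 3600 + 46 × 60 + 31) × 30 + 5 = 731735.
Minute boundaries passed: 406; those not divisible by 10: 406 − 40 = 366; dropped labels = 2 × 366 = 732.
Actual frame index = 731735 − 732 = 731003.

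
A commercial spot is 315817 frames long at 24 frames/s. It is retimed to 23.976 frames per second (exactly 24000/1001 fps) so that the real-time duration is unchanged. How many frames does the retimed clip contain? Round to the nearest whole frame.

315501 frames

Frames at target rate = 315817 × (24000/1001) / (24) = 315817000/1001 ≈ 315501.499.
Nearest whole frame: 315501.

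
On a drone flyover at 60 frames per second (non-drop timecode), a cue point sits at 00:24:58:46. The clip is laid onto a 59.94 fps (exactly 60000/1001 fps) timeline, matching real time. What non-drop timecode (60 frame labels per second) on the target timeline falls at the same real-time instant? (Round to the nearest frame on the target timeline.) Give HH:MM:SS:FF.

Source frame index: (0×3600 + 24×60 + 58) × 60 + 46 = 89926.
Real time: 89926 / (60) = 44963/30 s.
Target frame: (44963/30) × (60000/1001) = 89926000/1001 ≈ 89836.164 → 89836.
At 60 labels/s: frame 89836 → 00:24:57:16.

00:24:57:16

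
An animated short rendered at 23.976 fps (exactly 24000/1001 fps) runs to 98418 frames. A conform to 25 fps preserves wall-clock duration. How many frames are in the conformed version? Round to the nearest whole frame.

Frames at target rate = 98418 × (25) / (24000/1001) = 16419403/160 ≈ 102621.269.
Nearest whole frame: 102621.

102621 frames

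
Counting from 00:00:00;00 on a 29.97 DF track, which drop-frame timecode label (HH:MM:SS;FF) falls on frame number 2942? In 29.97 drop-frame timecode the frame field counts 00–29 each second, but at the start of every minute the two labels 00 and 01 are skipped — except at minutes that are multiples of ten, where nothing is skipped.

00:01:38;04

Ten DF minutes hold 17982 frames, so frame 2942 lies in block 0 (frames 0–17981) with 2942 frames into that block.
The block's first minute is 1800 frames and the rest 1798 each; 2942 frames reaches minute 1, so 0 × 18 + 1 × 2 = 2 labels have been skipped so far.
Adding those back, label number 2942 + 2 = 2944 at 30 labels/s is 98 s + 4 f = 0 h 1 min 38 s frame 4, i.e. 00:01:38;04.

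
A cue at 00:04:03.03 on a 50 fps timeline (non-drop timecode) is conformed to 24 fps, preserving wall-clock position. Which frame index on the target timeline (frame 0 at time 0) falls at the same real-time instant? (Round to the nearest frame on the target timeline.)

frame 5833

Source frame index: (0×3600 + 4×60 + 3) × 50 + 3 = 12153.
Real time: 12153 / (50) = 12153/50 s.
Target frame: (12153/50) × (24) = 145836/25 ≈ 5833.440 → 5833.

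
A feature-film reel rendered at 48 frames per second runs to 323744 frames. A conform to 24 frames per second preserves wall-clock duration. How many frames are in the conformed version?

161872 frames

Target frames = source frames × (target rate / source rate) = 323744 × (24)/(48) = 323744 × 1/2 = 161872.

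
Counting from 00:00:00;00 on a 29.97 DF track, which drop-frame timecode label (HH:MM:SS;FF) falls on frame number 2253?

Ten DF minutes hold 17982 frames, so frame 2253 lies in block 0 (frames 0–17981) with 2253 frames into that block.
The block's first minute is 1800 frames and the rest 1798 each; 2253 frames reaches minute 1, so 0 × 18 + 1 × 2 = 2 labels have been skipped so far.
Adding those back, label number 2253 + 2 = 2255 at 30 labels/s is 75 s + 5 f = 0 h 1 min 15 s frame 5, i.e. 00:01:15;05.

00:01:15;05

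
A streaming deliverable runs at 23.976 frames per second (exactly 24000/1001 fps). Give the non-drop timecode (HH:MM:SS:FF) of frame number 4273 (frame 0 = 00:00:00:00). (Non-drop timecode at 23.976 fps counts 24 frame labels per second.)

4273 ÷ 24 = 178 full seconds, remainder 1 frame.
178 s = 0 h 2 min 58 s.
Timecode: 00:02:58:01.

00:02:58:01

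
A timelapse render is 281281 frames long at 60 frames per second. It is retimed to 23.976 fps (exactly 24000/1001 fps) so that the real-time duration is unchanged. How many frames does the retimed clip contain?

Target frames = source frames × (target rate / source rate) = 281281 × (24000/1001)/(60) = 281281 × 400/1001 = 112400.

112400 frames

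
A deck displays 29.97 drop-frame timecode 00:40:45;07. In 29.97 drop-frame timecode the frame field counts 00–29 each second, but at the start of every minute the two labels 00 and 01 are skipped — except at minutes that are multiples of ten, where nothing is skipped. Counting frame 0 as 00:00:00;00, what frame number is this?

73285

Complete 10-minute blocks: 4, each 17982 frames → 71928.
Remaining 0 whole minutes in the current block: 0 frames.
Within the current minute: 45 × 30 + 7 = 1357. Total = 71928 + 0 + 1357 = 73285.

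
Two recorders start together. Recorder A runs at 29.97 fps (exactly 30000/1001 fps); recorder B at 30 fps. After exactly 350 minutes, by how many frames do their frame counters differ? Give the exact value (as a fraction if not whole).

90000/143 frames

350 min = 21000 s.
A emits 30000/1001 × 21000 = 90000000/143 frames; B emits 30 × 21000 = 630000.
Difference = 90000/143 frames (≈ 629.3706); B is ahead of A.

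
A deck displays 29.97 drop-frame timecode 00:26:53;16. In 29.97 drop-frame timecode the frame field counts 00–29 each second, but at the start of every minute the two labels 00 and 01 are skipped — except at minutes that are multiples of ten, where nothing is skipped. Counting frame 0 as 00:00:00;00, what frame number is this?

48358

As if non-drop at 30 labels/s: (0 × 3600 + 26 × 60 + 53) × 30 + 16 = 48406.
Minute boundaries passed: 26; those not divisible by 10: 26 − 2 = 24; dropped labels = 2 × 24 = 48.
Actual frame index = 48406 − 48 = 48358.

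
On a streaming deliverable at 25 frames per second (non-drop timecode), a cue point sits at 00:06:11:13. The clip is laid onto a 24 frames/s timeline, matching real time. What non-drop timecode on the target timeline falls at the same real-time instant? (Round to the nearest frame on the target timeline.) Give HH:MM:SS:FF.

00:06:11:12

Source frame index: (0×3600 + 6×60 + 11) × 25 + 13 = 9288.
Real time: 9288 / (25) = 9288/25 s.
Target frame: (9288/25) × (24) = 222912/25 ≈ 8916.480 → 8916.
At 24 labels/s: frame 8916 → 00:06:11:12.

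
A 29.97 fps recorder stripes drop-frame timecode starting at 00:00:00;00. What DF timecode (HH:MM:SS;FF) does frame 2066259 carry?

19:09:04;09

Ten DF minutes hold 17982 frames, so frame 2066259 lies in block 114 (frames 2049948–2067929) with 16311 frames into that block.
The block's first minute is 1800 frames and the rest 1798 each; 16311 frames reaches minute 9, so 114 × 18 + 9 × 2 = 2070 labels have been skipped so far.
Adding those back, label number 2066259 + 2070 = 2068329 at 30 labels/s is 68944 s + 9 f = 19 h 9 min 4 s frame 9, i.e. 19:09:04;09.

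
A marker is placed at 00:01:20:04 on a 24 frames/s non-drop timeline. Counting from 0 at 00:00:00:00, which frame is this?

Total seconds to the label: (0 × 3600 + 1 × 60 + 20) = 80.
Frame index = 80 × 24 + 4 = 1924.

1924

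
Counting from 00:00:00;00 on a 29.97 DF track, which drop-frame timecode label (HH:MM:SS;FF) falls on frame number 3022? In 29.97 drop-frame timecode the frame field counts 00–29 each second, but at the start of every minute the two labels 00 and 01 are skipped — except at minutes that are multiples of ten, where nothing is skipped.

Each 10-minute DF block holds 10 × 60 × 30 − 9 × 2 = 17982 frames. 3022 ÷ 17982 → 0 full blocks, remainder 3022.
Within the partial block the first minute is 1800 frames and each further minute 1798, so 1 further minute boundary passed. Total skipped labels = 18 × 0 + 2 × 1 = 2.
Non-drop label index = 3022 + 2 = 3024; at 30 labels/s that is 00:01:40:24, i.e. DF 00:01:40;24.

00:01:40;24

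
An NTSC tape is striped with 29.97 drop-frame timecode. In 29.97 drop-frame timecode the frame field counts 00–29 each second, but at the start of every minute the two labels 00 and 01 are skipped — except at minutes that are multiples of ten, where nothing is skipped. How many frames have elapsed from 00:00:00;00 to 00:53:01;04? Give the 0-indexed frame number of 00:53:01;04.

95338

As if non-drop at 30 labels/s: (0 × 3600 + 53 × 60 + 1) × 30 + 4 = 95434.
Minute boundaries passed: 53; those not divisible by 10: 53 − 5 = 48; dropped labels = 2 × 48 = 96.
Actual frame index = 95434 − 96 = 95338.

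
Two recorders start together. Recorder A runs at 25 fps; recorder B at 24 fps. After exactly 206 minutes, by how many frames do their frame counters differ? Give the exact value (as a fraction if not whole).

12360 frames

206 min = 12360 s.
A emits 25 × 12360 = 309000 frames; B emits 24 × 12360 = 296640.
Difference = 12360 frames; B is behind A.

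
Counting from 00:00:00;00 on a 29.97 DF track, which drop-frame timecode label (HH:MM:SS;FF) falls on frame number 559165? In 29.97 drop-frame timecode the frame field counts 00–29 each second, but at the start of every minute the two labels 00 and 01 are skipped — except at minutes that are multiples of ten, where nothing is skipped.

Each 10-minute DF block holds 10 × 60 × 30 − 9 × 2 = 17982 frames. 559165 ÷ 17982 → 31 full blocks, remainder 1723.
Within the partial block the first minute is 1800 frames and each further minute 1798, so 0 further minute boundaries passed. Total skipped labels = 18 × 31 + 2 × 0 = 558.
Non-drop label index = 559165 + 558 = 559723; at 30 labels/s that is 05:10:57:13, i.e. DF 05:10:57;13.

05:10:57;13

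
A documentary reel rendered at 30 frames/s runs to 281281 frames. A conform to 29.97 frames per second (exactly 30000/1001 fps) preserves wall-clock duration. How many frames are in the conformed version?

281000 frames

Target frames = source frames × (target rate / source rate) = 281281 × (30000/1001)/(30) = 281281 × 1000/1001 = 281000.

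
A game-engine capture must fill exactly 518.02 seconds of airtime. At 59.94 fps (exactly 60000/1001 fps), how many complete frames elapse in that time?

31050 frames

Frames = 518.02 × 60000/1001 = 31081200/1001 ≈ 31050.1499.
Complete frames: 31050.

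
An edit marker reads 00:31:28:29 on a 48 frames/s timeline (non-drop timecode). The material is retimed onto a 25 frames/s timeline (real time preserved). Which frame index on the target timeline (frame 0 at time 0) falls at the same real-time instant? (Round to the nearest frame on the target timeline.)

Source frame index: (0×3600 + 31×60 + 28) × 48 + 29 = 90653.
Real time: 90653 / (48) = 90653/48 s.
Target frame: (90653/48) × (25) = 2266325/48 ≈ 47215.104 → 47215.

frame 47215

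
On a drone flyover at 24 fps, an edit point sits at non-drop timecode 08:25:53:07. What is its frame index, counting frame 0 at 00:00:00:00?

Total seconds to the label: (8 × 3600 + 25 × 60 + 53) = 30353.
Frame index = 30353 × 24 + 7 = 728479.

frame 728479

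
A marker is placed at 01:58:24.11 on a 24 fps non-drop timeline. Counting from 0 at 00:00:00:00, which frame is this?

170507

Total seconds to the label: (1 × 3600 + 58 × 60 + 24) = 7104.
Frame index = 7104 × 24 + 11 = 170507.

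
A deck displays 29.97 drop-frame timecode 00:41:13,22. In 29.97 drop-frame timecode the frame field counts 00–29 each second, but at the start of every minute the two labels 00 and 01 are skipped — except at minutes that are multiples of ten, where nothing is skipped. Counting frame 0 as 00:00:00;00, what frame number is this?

Complete 10-minute blocks: 4, each 17982 frames → 71928.
Remaining 1 whole minute in the current block: 1800 + 0 × 1798 = 1800 frames.
Within the current minute: 13 × 30 + 22 − 2 = 410 (labels ;00/;01 skipped at this minute). Total = 71928 + 1800 + 410 = 74138.

74138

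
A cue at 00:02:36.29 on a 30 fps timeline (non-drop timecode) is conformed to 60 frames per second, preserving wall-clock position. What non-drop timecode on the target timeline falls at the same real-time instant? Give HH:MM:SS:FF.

Source frame index: (0×3600 + 2×60 + 36) × 30 + 29 = 4709.
Real time: 4709 / (30) = 4709/30 s.
Target frame: (4709/30) × (60) = 9418.
At 60 labels/s: frame 9418 → 00:02:36:58.

00:02:36:58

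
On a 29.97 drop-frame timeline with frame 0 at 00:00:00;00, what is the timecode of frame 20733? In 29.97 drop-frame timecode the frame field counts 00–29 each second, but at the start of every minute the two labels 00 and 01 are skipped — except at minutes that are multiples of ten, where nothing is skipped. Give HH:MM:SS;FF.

Ten DF minutes hold 17982 frames, so frame 20733 lies in block 1 (frames 17982–35963) with 2751 frames into that block.
The block's first minute is 1800 frames and the rest 1798 each; 2751 frames reaches minute 1, so 1 × 18 + 1 × 2 = 20 labels have been skipped so far.
Adding those back, label number 20733 + 20 = 20753 at 30 labels/s is 691 s + 23 f = 0 h 11 min 31 s frame 23, i.e. 00:11:31;23.

00:11:31;23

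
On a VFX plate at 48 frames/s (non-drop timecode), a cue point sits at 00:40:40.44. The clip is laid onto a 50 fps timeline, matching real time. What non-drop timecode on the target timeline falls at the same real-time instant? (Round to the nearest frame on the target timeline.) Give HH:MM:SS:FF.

00:40:40:46

Source frame index: (0×3600 + 40×60 + 40) × 48 + 44 = 117164.
Real time: 117164 / (48) = 29291/12 s.
Target frame: (29291/12) × (50) = 732275/6 ≈ 122045.833 → 122046.
At 50 labels/s: frame 122046 → 00:40:40:46.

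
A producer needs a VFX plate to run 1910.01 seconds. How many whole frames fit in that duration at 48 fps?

Frames = 1910.01 × 48 = 2292012/25 ≈ 91680.4800.
Complete frames: 91680.

91680 frames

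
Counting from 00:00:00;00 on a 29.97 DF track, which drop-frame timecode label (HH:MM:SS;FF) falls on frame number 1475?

00:00:49;05

Each 10-minute DF block holds 10 × 60 × 30 − 9 × 2 = 17982 frames. 1475 ÷ 17982 → 0 full blocks, remainder 1475.
Within the partial block the first minute is 1800 frames and each further minute 1798, so 0 further minute boundaries passed. Total skipped labels = 18 × 0 + 2 × 0 = 0.
Non-drop label index = 1475 + 0 = 1475; at 30 labels/s that is 00:00:49:05, i.e. DF 00:00:49;05.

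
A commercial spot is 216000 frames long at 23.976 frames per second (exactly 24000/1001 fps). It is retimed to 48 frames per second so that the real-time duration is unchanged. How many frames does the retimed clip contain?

432432 frames

Target frames = source frames × (target rate / source rate) = 216000 × (48)/(24000/1001) = 216000 × 1001/500 = 432432.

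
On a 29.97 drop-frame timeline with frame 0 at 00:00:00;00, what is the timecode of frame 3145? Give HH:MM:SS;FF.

00:01:44;27

Ten DF minutes hold 17982 frames, so frame 3145 lies in block 0 (frames 0–17981) with 3145 frames into that block.
The block's first minute is 1800 frames and the rest 1798 each; 3145 frames reaches minute 1, so 0 × 18 + 1 × 2 = 2 labels have been skipped so far.
Adding those back, label number 3145 + 2 = 3147 at 30 labels/s is 104 s + 27 f = 0 h 1 min 44 s frame 27, i.e. 00:01:44;27.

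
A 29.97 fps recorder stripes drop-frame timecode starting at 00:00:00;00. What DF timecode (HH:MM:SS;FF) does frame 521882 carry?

04:50:13;14

Ten DF minutes hold 17982 frames, so frame 521882 lies in block 29 (frames 521478–539459) with 404 frames into that block.
The block's first minute is 1800 frames and the rest 1798 each; 404 frames reaches minute 0, so 29 × 18 + 0 × 2 = 522 labels have been skipped so far.
Adding those back, label number 521882 + 522 = 522404 at 30 labels/s is 17413 s + 14 f = 4 h 50 min 13 s frame 14, i.e. 04:50:13;14.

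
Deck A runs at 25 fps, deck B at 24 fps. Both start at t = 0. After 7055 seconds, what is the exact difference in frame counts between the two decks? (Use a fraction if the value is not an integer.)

7055 frames

A emits 25 × 7055 = 176375 frames; B emits 24 × 7055 = 169320.
Difference = 7055 frames; B is behind A.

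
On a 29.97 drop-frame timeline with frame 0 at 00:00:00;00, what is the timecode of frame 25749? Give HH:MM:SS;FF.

00:14:19;05

Ten DF minutes hold 17982 frames, so frame 25749 lies in block 1 (frames 17982–35963) with 7767 frames into that block.
The block's first minute is 1800 frames and the rest 1798 each; 7767 frames reaches minute 4, so 1 × 18 + 4 × 2 = 26 labels have been skipped so far.
Adding those back, label number 25749 + 26 = 25775 at 30 labels/s is 859 s + 5 f = 0 h 14 min 19 s frame 5, i.e. 00:14:19;05.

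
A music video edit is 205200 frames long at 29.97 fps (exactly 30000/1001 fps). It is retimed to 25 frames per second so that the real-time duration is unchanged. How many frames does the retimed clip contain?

Target frames = source frames × (target rate / source rate) = 205200 × (25)/(30000/1001) = 205200 × 1001/1200 = 171171.

171171 frames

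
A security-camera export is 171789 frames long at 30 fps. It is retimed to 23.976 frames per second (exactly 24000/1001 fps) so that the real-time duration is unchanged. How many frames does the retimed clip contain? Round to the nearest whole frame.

137294 frames

Frames at target rate = 171789 × (24000/1001) / (30) = 137431200/1001 ≈ 137293.906.
Nearest whole frame: 137294.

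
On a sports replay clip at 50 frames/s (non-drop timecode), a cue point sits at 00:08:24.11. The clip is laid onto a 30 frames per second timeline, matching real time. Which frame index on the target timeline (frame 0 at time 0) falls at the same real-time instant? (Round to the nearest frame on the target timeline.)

Source frame index: (0×3600 + 8×60 + 24) × 50 + 11 = 25211.
Real time: 25211 / (50) = 25211/50 s.
Target frame: (25211/50) × (30) = 75633/5 ≈ 15126.600 → 15127.

frame 15127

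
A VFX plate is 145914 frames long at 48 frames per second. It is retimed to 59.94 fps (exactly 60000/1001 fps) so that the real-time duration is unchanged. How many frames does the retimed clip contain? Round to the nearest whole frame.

182210 frames

Frames at target rate = 145914 × (60000/1001) / (48) = 182392500/1001 ≈ 182210.290.
Nearest whole frame: 182210.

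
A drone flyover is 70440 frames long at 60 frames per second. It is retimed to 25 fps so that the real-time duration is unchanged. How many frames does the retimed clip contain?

Target frames = source frames × (target rate / source rate) = 70440 × (25)/(60) = 70440 × 5/12 = 29350.

29350 frames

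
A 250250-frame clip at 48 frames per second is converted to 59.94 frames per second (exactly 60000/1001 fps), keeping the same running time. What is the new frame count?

312500 frames

Target frames = source frames × (target rate / source rate) = 250250 × (60000/1001)/(48) = 250250 × 1250/1001 = 312500.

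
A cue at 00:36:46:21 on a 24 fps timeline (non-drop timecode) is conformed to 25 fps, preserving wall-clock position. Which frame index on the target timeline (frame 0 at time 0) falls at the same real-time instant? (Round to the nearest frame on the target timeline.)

Source frame index: (0×3600 + 36×60 + 46) × 24 + 21 = 52965.
Real time: 52965 / (24) = 17655/8 s.
Target frame: (17655/8) × (25) = 441375/8 ≈ 55171.875 → 55172.

frame 55172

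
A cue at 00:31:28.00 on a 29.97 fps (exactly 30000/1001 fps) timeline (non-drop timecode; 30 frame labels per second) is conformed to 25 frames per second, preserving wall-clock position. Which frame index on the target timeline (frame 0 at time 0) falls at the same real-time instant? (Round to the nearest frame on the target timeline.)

frame 47247

Source frame index: (0×3600 + 31×60 + 28) × 30 + 0 = 56640.
Real time: 56640 / (30000/1001) = 236236/125 s.
Target frame: (236236/125) × (25) = 236236/5 ≈ 47247.200 → 47247.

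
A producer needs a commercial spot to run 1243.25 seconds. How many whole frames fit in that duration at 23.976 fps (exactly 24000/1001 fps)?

Frames = 1243.25 × 24000/1001 = 29838000/1001 ≈ 29808.1918.
Complete frames: 29808.

29808 frames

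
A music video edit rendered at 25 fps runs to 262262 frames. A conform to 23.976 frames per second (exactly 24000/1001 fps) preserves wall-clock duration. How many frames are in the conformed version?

Target frames = source frames × (target rate / source rate) = 262262 × (24000/1001)/(25) = 262262 × 960/1001 = 251520.

251520 frames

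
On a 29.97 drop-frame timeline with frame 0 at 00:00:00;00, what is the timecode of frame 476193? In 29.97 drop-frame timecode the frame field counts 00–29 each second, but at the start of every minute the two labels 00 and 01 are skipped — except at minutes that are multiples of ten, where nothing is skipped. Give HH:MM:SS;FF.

04:24:48;29

Each 10-minute DF block holds 10 × 60 × 30 − 9 × 2 = 17982 frames. 476193 ÷ 17982 → 26 full blocks, remainder 8661.
Within the partial block the first minute is 1800 frames and each further minute 1798, so 4 further minute boundaries passed. Total skipped labels = 18 × 26 + 2 × 4 = 476.
Non-drop label index = 476193 + 476 = 476669; at 30 labels/s that is 04:24:48:29, i.e. DF 04:24:48;29.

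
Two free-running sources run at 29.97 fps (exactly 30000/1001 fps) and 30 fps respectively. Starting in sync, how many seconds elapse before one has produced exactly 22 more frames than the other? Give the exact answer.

11011/15 seconds

The gap grows by |30 − 30000/1001| = 30/1001 frames per second.
Time for a 22-frame gap: 22 ÷ (30/1001) = 11011/15 s.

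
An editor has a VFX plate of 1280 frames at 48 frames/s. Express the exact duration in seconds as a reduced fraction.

80/3 seconds

Running time = 1280 ÷ (48) = 1280 × 1/48 = 80/3 s.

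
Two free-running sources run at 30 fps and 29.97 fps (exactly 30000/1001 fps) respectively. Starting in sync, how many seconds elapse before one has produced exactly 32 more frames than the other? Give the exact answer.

The gap grows by |30000/1001 − 30| = 30/1001 frames per second.
Time for a 32-frame gap: 32 ÷ (30/1001) = 16016/15 s.

16016/15 seconds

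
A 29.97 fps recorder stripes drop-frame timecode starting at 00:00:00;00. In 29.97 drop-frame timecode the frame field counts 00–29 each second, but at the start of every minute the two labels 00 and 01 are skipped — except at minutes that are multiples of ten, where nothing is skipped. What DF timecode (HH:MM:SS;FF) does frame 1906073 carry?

17:39:59;11

Ten DF minutes hold 17982 frames, so frame 1906073 lies in block 105 (frames 1888110–1906091) with 17963 frames into that block.
The block's first minute is 1800 frames and the rest 1798 each; 17963 frames reaches minute 9, so 105 × 18 + 9 × 2 = 1908 labels have been skipped so far.
Adding those back, label number 1906073 + 1908 = 1907981 at 30 labels/s is 63599 s + 11 f = 17 h 39 min 59 s frame 11, i.e. 17:39:59;11.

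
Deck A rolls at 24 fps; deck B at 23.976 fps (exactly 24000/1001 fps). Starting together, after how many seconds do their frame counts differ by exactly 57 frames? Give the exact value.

The gap grows by |24000/1001 − 24| = 24/1001 frames per second.
Time for a 57-frame gap: 57 ÷ (24/1001) = 2377.375 s.

2377.375 seconds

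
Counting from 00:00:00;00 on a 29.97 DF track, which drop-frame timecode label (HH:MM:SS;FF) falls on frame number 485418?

04:29:56;24

Each 10-minute DF block holds 10 × 60 × 30 − 9 × 2 = 17982 frames. 485418 ÷ 17982 → 26 full blocks, remainder 17886.
Within the partial block the first minute is 1800 frames and each further minute 1798, so 9 further minute boundaries passed. Total skipped labels = 18 × 26 + 2 × 9 = 486.
Non-drop label index = 485418 + 486 = 485904; at 30 labels/s that is 04:29:56:24, i.e. DF 04:29:56;24.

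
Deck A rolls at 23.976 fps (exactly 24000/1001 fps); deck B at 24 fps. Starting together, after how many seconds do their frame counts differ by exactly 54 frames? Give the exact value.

The gap grows by |24 − 24000/1001| = 24/1001 frames per second.
Time for a 54-frame gap: 54 ÷ (24/1001) = 2252.25 s.

2252.25 seconds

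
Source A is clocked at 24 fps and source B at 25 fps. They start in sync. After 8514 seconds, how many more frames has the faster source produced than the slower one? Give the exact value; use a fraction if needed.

8514 frames

A emits 24 × 8514 = 204336 frames; B emits 25 × 8514 = 212850.
Difference = 8514 frames; B is ahead of A.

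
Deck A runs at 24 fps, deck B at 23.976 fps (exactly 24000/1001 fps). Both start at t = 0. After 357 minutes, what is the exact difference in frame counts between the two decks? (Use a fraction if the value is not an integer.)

73440/143 frames

357 min = 21420 s.
A emits 24 × 21420 = 514080 frames; B emits 24000/1001 × 21420 = 73440000/143.
Difference = 73440/143 frames (≈ 513.5664); B is behind A.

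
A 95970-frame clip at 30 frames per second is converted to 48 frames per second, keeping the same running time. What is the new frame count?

Target frames = source frames × (target rate / source rate) = 95970 × (48)/(30) = 95970 × 8/5 = 153552.

153552 frames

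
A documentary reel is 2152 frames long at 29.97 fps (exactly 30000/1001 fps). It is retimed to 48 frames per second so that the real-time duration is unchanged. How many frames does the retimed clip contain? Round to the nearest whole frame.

3447 frames

Frames at target rate = 2152 × (48) / (30000/1001) = 2154152/625 ≈ 3446.643.
Nearest whole frame: 3447.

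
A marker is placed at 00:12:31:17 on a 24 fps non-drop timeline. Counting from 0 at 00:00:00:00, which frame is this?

Total seconds to the label: (0 × 3600 + 12 × 60 + 31) = 751.
Frame index = 751 × 24 + 17 = 18041.

frame 18041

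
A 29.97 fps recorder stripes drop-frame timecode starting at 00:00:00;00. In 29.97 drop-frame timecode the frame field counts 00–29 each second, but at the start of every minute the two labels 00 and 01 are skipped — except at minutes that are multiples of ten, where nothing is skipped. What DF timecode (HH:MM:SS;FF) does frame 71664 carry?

Each 10-minute DF block holds 10 × 60 × 30 − 9 × 2 = 17982 frames. 71664 ÷ 17982 → 3 full blocks, remainder 17718.
Within the partial block the first minute is 1800 frames and each further minute 1798, so 9 further minute boundaries passed. Total skipped labels = 18 × 3 + 2 × 9 = 72.
Non-drop label index = 71664 + 72 = 71736; at 30 labels/s that is 00:39:51:06, i.e. DF 00:39:51;06.

00:39:51;06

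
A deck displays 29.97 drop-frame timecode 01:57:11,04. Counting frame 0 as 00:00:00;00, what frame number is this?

210722

As if non-drop at 30 labels/s: (1 × 3600 + 57 × 60 + 11) × 30 + 4 = 210934.
Minute boundaries passed: 117; those not divisible by 10: 117 − 11 = 106; dropped labels = 2 × 106 = 212.
Actual frame index = 210934 − 212 = 210722.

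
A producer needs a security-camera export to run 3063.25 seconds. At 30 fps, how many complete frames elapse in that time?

91897 frames

Frames = 3063.25 × 30 = 183795/2 ≈ 91897.5000.
Complete frames: 91897.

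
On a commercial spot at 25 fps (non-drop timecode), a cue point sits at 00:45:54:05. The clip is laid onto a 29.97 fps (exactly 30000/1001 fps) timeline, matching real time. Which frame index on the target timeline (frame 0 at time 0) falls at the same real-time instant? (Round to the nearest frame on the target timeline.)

Source frame index: (0×3600 + 45×60 + 54) × 25 + 5 = 68855.
Real time: 68855 / (25) = 13771/5 s.
Target frame: (13771/5) × (30000/1001) = 82626000/1001 ≈ 82543.457 → 82543.

frame 82543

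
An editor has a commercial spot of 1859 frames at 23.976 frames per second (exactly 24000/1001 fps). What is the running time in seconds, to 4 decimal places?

77.5358 seconds

Running time = 1859 × 1001/24000 = 1860859/24000 s ≈ 77.5358 s.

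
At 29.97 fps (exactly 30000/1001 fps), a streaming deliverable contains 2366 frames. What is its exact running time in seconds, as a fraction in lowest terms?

1184183/15000 seconds

Running time = 2366 ÷ (30000/1001) = 2366 × 1001/30000 = 1184183/15000 s.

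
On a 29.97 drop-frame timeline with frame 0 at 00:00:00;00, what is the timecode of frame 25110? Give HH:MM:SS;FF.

00:13:57;24

Each 10-minute DF block holds 10 × 60 × 30 − 9 × 2 = 17982 frames. 25110 ÷ 17982 → 1 full block, remainder 7128.
Within the partial block the first minute is 1800 frames and each further minute 1798, so 3 further minute boundaries passed. Total skipped labels = 18 × 1 + 2 × 3 = 24.
Non-drop label index = 25110 + 24 = 25134; at 30 labels/s that is 00:13:57:24, i.e. DF 00:13:57;24.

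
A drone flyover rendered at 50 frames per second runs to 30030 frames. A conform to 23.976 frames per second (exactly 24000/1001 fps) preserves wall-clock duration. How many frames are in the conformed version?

14400 frames

Target frames = source frames × (target rate / source rate) = 30030 × (24000/1001)/(50) = 30030 × 480/1001 = 14400.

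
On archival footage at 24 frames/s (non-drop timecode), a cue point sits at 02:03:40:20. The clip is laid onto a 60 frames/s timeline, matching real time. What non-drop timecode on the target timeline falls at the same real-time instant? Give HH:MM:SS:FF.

Source frame index: (2×3600 + 3×60 + 40) × 24 + 20 = 178100.
Real time: 178100 / (24) = 44525/6 s.
Target frame: (44525/6) × (60) = 445250.
At 60 labels/s: frame 445250 → 02:03:40:50.

02:03:40:50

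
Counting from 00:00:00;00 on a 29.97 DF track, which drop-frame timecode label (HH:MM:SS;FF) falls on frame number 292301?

02:42:33;03

Each 10-minute DF block holds 10 × 60 × 30 − 9 × 2 = 17982 frames. 292301 ÷ 17982 → 16 full blocks, remainder 4589.
Within the partial block the first minute is 1800 frames and each further minute 1798, so 2 further minute boundaries passed. Total skipped labels = 18 × 16 + 2 × 2 = 292.
Non-drop label index = 292301 + 292 = 292593; at 30 labels/s that is 02:42:33:03, i.e. DF 02:42:33;03.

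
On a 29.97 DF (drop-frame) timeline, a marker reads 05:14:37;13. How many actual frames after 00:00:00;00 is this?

Complete 10-minute blocks: 31, each 17982 frames → 557442.
Remaining 4 whole minutes in the current block: 1800 + 3 × 1798 = 7194 frames.
Within the current minute: 37 × 30 + 13 − 2 = 1121 (labels ;00/;01 skipped at this minute). Total = 557442 + 7194 + 1121 = 565757.

565757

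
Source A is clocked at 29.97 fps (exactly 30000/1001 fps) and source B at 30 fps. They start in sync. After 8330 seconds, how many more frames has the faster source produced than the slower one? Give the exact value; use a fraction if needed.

A emits 30000/1001 × 8330 = 35700000/143 frames; B emits 30 × 8330 = 249900.
Difference = 35700/143 frames (≈ 249.6503); B is ahead of A.

35700/143 frames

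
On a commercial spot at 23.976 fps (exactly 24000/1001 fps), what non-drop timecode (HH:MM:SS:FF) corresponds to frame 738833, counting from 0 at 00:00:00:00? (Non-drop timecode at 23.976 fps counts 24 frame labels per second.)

738833 ÷ 24 = 30784 full seconds, remainder 17 frames.
30784 s = 8 h 33 min 4 s.
Timecode: 08:33:04:17.

08:33:04:17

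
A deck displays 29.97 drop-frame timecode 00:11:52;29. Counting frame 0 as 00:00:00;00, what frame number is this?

Complete 10-minute blocks: 1, each 17982 frames → 17982.
Remaining 1 whole minute in the current block: 1800 + 0 × 1798 = 1800 frames.
Within the current minute: 52 × 30 + 29 − 2 = 1587 (labels ;00/;01 skipped at this minute). Total = 17982 + 1800 + 1587 = 21369.

21369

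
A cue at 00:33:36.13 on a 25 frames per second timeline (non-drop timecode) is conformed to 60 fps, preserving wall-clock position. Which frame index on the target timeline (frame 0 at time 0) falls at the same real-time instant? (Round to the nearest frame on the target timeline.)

frame 120991

Source frame index: (0×3600 + 33×60 + 36) × 25 + 13 = 50413.
Real time: 50413 / (25) = 50413/25 s.
Target frame: (50413/25) × (60) = 604956/5 ≈ 120991.200 → 120991.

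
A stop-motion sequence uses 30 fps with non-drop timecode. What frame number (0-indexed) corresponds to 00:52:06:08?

Total seconds to the label: (0 × 3600 + 52 × 60 + 6) = 3126.
Frame index = 3126 × 30 + 8 = 93788.

93788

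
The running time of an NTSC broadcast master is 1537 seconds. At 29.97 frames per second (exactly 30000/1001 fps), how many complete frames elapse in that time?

Frames = 1537 × 30000/1001 = 46110000/1001 ≈ 46063.9361.
Complete frames: 46063.

46063 frames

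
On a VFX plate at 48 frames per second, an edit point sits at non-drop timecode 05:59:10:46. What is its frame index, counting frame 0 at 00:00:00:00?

1034446

Total seconds to the label: (5 × 3600 + 59 × 60 + 10) = 21550.
Frame index = 21550 × 48 + 46 = 1034446.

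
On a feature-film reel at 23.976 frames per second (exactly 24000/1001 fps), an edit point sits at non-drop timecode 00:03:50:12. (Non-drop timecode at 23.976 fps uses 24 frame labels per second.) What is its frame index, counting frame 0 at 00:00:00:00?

Total seconds to the label: (0 × 3600 + 3 × 60 + 50) = 230.
Frame index = 230 × 24 + 12 = 5532.

frame 5532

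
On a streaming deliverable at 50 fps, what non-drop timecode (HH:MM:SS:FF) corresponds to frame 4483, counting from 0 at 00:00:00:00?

4483 ÷ 50 = 89 full seconds, remainder 33 frames.
89 s = 0 h 1 min 29 s.
Timecode: 00:01:29:33.

00:01:29:33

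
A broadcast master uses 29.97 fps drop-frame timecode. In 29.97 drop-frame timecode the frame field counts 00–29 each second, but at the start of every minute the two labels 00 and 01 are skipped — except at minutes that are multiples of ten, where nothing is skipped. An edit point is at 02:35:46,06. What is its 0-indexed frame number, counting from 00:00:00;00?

280106

As if non-drop at 30 labels/s: (2 × 3600 + 35 × 60 + 46) × 30 + 6 = 280386.
Minute boundaries passed: 155; those not divisible by 10: 155 − 15 = 140; dropped labels = 2 × 140 = 280.
Actual frame index = 280386 − 280 = 280106.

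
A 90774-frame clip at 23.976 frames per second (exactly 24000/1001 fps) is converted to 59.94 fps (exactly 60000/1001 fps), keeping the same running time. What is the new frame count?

226935 frames

Target frames = source frames × (target rate / source rate) = 90774 × (60000/1001)/(24000/1001) = 90774 × 5/2 = 226935.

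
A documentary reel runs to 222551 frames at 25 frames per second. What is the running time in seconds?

8902.04 seconds

Running time = 222551 / (25) = 8902.04 s.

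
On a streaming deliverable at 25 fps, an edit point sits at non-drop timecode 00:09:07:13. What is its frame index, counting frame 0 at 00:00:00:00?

13688

Total seconds to the label: (0 × 3600 + 9 × 60 + 7) = 547.
Frame index = 547 × 25 + 13 = 13688.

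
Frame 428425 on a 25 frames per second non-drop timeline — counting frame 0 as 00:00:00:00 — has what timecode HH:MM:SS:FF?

04:45:37:00

428425 ÷ 25 = 17137 full seconds, remainder 0 frames.
17137 s = 4 h 45 min 37 s.
Timecode: 04:45:37:00.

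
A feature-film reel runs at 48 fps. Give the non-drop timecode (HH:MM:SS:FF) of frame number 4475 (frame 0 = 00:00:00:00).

4475 ÷ 48 = 93 full seconds, remainder 11 frames.
93 s = 0 h 1 min 33 s.
Timecode: 00:01:33:11.

00:01:33:11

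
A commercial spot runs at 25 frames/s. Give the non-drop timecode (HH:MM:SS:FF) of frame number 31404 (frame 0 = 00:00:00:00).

00:20:56:04

31404 ÷ 25 = 1256 full seconds, remainder 4 frames.
1256 s = 0 h 20 min 56 s.
Timecode: 00:20:56:04.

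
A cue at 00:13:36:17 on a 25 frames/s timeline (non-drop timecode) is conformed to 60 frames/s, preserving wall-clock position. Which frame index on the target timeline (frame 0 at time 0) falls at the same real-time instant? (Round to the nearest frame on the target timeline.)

Source frame index: (0×3600 + 13×60 + 36) × 25 + 17 = 20417.
Real time: 20417 / (25) = 20417/25 s.
Target frame: (20417/25) × (60) = 245004/5 ≈ 49000.800 → 49001.

frame 49001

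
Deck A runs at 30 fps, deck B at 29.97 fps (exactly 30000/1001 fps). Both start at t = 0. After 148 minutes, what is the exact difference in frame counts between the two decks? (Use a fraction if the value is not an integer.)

148 min = 8880 s.
A emits 30 × 8880 = 266400 frames; B emits 30000/1001 × 8880 = 266400000/1001.
Difference = 266400/1001 frames (≈ 266.1339); B is behind A.

266400/1001 frames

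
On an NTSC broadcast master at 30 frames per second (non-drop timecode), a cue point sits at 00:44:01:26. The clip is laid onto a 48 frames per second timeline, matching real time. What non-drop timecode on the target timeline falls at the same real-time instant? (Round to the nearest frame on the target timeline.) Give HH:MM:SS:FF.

Source frame index: (0×3600 + 44×60 + 1) × 30 + 26 = 79256.
Real time: 79256 / (30) = 39628/15 s.
Target frame: (39628/15) × (48) = 634048/5 ≈ 126809.600 → 126810.
At 48 labels/s: frame 126810 → 00:44:01:42.

00:44:01:42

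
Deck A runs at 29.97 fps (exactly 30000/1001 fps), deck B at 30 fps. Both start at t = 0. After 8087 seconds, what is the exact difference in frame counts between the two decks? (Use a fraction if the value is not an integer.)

242610/1001 frames

A emits 30000/1001 × 8087 = 242610000/1001 frames; B emits 30 × 8087 = 242610.
Difference = 242610/1001 frames (≈ 242.3676); B is ahead of A.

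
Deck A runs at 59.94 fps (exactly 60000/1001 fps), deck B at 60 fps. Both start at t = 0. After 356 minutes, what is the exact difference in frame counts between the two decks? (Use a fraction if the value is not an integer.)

356 min = 21360 s.
A emits 60000/1001 × 21360 = 1281600000/1001 frames; B emits 60 × 21360 = 1281600.
Difference = 1281600/1001 frames (≈ 1280.3197); B is ahead of A.

1281600/1001 frames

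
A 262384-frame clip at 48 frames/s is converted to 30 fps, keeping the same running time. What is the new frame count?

Target frames = source frames × (target rate / source rate) = 262384 × (30)/(48) = 262384 × 5/8 = 163990.

163990 frames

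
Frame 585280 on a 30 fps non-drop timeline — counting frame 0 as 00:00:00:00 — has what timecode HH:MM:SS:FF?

05:25:09:10

585280 ÷ 30 = 19509 full seconds, remainder 10 frames.
19509 s = 5 h 25 min 9 s.
Timecode: 05:25:09:10.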